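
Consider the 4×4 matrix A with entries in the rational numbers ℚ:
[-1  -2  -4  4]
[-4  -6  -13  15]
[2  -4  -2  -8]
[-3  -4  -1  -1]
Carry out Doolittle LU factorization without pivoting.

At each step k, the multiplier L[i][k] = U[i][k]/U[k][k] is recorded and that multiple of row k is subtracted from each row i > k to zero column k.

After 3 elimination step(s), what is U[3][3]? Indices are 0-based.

U[3][3] = 4

Step 1: pivot at (0,0) is -1.
  row1 ← row1 − (4)·row0  ⇒  L[1][0]=4, U row1=(0, 2, 3, -1)
  row2 ← row2 − (-2)·row0  ⇒  L[2][0]=-2, U row2=(0, -8, -10, 0)
  row3 ← row3 − (3)·row0  ⇒  L[3][0]=3, U row3=(0, 2, 11, -13)
Step 2: pivot at (1,1) is 2.
  row2 ← row2 − (-4)·row1  ⇒  L[2][1]=-4, U row2=(0, 0, 2, -4)
  row3 ← row3 − (1)·row1  ⇒  L[3][1]=1, U row3=(0, 0, 8, -12)
Step 3: pivot at (2,2) is 2.
  row3 ← row3 − (4)·row2  ⇒  L[3][2]=4, U row3=(0, 0, 0, 4)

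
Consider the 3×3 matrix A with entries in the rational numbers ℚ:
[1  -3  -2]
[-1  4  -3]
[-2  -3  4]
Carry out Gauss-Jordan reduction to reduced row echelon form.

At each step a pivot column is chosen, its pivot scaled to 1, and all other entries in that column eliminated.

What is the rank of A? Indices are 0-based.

rank = 3

pivot(0,0)=1: scale R0 → (1, -3, -2)
  clear (1,0): R1 −= (-1)R0 → (0, 1, -5)
  clear (2,0): R2 −= (-2)R0 → (0, -9, 0)
pivot(1,1)=1: scale R1 → (0, 1, -5)
  clear (0,1): R0 −= (-3)R1 → (1, 0, -17)
  clear (2,1): R2 −= (-9)R1 → (0, 0, -45)
pivot(2,2)=-45: scale R2 → (0, 0, 1)
  clear (0,2): R0 −= (-17)R2 → (1, 0, 0)
  clear (1,2): R1 −= (-5)R2 → (0, 1, 0)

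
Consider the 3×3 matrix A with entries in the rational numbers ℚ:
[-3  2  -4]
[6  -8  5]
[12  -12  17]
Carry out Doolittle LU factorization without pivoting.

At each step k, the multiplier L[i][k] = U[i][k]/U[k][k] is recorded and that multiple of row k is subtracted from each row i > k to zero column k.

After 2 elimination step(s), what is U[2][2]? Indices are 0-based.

Step 1: pivot at (0,0) is -3.
  row1 ← row1 − (-2)·row0  ⇒  L[1][0]=-2, U row1=(0, -4, -3)
  row2 ← row2 − (-4)·row0  ⇒  L[2][0]=-4, U row2=(0, -4, 1)
Step 2: pivot at (1,1) is -4.
  row2 ← row2 − (1)·row1  ⇒  L[2][1]=1, U row2=(0, 0, 4)

U[2][2] = 4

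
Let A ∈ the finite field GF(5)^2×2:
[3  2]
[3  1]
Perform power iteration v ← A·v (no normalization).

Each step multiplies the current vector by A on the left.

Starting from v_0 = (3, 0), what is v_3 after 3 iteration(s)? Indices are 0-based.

v_3 = (2, 1)

v_0 = (3, 0).
v_1 = A·v_0 = (4, 4).
v_2 = A·v_1 = (0, 1).
v_3 = A·v_2 = (2, 1).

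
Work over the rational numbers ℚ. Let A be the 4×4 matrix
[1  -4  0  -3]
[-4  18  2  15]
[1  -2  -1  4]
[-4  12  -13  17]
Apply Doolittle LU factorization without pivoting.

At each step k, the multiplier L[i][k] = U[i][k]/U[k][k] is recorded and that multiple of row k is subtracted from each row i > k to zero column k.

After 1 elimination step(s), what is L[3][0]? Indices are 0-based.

L[3][0] = -4

Step 1: pivot at (0,0) is 1.
  row1 ← row1 − (-4)·row0  ⇒  L[1][0]=-4, U row1=(0, 2, 2, 3)
  row2 ← row2 − (1)·row0  ⇒  L[2][0]=1, U row2=(0, 2, -1, 7)
  row3 ← row3 − (-4)·row0  ⇒  L[3][0]=-4, U row3=(0, -4, -13, 5)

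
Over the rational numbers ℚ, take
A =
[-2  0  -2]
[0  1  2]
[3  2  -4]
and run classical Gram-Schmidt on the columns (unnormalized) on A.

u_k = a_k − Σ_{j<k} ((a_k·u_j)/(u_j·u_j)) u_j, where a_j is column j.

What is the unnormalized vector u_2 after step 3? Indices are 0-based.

u_2 = (-66/29, 88/29, -44/29)

Step 1: u_0 = a_0 = (-2, 0, 3).
Step 2: u_1 = a_1 − (6/13)·u_0 = (12/13, 1, 8/13).
Step 3: u_2 = a_2 − (-8/13)·u_0 − (-30/29)·u_1 = (-66/29, 88/29, -44/29).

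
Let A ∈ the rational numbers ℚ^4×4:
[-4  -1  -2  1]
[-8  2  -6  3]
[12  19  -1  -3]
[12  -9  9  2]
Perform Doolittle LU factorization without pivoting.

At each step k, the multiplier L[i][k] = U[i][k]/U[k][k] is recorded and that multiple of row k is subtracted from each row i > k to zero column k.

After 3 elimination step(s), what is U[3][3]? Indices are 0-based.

U[3][3] = -4

k=0: U[0][0]=-4
  eliminate (1,0): mult=2, new row 1: (0, 4, -2, 1); set L[1][0]=2
  eliminate (2,0): mult=-3, new row 2: (0, 16, -7, 0); set L[2][0]=-3
  eliminate (3,0): mult=-3, new row 3: (0, -12, 3, 5); set L[3][0]=-3
k=1: U[1][1]=4
  eliminate (2,1): mult=4, new row 2: (0, 0, 1, -4); set L[2][1]=4
  eliminate (3,1): mult=-3, new row 3: (0, 0, -3, 8); set L[3][1]=-3
k=2: U[2][2]=1
  eliminate (3,2): mult=-3, new row 3: (0, 0, 0, -4); set L[3][2]=-3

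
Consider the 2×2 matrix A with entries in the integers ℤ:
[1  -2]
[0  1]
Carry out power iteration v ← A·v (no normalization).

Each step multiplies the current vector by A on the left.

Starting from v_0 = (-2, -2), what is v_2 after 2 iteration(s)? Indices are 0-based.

v_2 = (6, -2)

v_0 = (-2, -2).
v_1 = A·v_0 = (2, -2).
v_2 = A·v_1 = (6, -2).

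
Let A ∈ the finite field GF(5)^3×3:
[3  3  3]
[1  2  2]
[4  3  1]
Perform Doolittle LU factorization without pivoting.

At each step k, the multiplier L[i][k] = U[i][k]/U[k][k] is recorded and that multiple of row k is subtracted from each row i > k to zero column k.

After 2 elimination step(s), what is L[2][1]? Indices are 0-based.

L[2][1] = 4

Step 1: pivot at (0,0) is 3.
  row1 ← row1 − (2)·row0  ⇒  L[1][0]=2, U row1=(0, 1, 1)
  row2 ← row2 − (3)·row0  ⇒  L[2][0]=3, U row2=(0, 4, 2)
Step 2: pivot at (1,1) is 1.
  row2 ← row2 − (4)·row1  ⇒  L[2][1]=4, U row2=(0, 0, 3)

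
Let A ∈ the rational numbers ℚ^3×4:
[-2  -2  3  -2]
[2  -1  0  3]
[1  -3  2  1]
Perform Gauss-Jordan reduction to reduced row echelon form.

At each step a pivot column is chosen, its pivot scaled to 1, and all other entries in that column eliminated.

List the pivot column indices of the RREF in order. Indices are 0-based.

pivot columns: 0, 1, 2

step 1: normalize row 0 (÷-2) = (1, 1, -3/2, 1)
  row 1: subtract 2×row0 = (0, -3, 3, 1)
  row 2: subtract 1×row0 = (0, -4, 7/2, 0)
step 2: normalize row 1 (÷-3) = (0, 1, -1, -1/3)
  row 0: subtract 1×row1 = (1, 0, -1/2, 4/3)
  row 2: subtract -4×row1 = (0, 0, -1/2, -4/3)
step 3: normalize row 2 (÷-1/2) = (0, 0, 1, 8/3)
  row 0: subtract -1/2×row2 = (1, 0, 0, 8/3)
  row 1: subtract -1×row2 = (0, 1, 0, 7/3)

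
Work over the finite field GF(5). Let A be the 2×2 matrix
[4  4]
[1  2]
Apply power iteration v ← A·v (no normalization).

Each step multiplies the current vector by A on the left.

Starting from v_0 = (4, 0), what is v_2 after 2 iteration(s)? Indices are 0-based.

v_2 = (0, 4)

v_0 = (4, 0).
v_1 = A·v_0 = (1, 4).
v_2 = A·v_1 = (0, 4).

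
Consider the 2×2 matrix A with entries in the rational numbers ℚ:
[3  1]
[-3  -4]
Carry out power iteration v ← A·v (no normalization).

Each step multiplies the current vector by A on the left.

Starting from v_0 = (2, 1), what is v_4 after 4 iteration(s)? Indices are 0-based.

v_4 = (47, 280)

v_0 = (2, 1).
v_1 = A·v_0 = (7, -10).
v_2 = A·v_1 = (11, 19).
v_3 = A·v_2 = (52, -109).
v_4 = A·v_3 = (47, 280).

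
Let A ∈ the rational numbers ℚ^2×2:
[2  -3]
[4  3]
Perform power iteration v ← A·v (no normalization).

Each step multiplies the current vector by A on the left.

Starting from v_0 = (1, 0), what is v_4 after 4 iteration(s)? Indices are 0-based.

v_4 = (-236, -220)

v_0 = (1, 0).
v_1 = A·v_0 = (2, 4).
v_2 = A·v_1 = (-8, 20).
v_3 = A·v_2 = (-76, 28).
v_4 = A·v_3 = (-236, -220).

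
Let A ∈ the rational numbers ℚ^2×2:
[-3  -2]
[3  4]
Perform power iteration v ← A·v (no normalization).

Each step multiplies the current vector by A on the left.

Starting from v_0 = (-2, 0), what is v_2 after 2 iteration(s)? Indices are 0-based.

v_2 = (-6, -6)

v_0 = (-2, 0).
v_1 = A·v_0 = (6, -6).
v_2 = A·v_1 = (-6, -6).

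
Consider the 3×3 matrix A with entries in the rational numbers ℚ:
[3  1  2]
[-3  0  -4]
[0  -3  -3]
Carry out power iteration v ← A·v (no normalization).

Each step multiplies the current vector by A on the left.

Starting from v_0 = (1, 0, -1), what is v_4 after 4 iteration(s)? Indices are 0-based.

v_4 = (153, -297, -297)

v_0 = (1, 0, -1).
v_1 = A·v_0 = (1, 1, 3).
v_2 = A·v_1 = (10, -15, -12).
v_3 = A·v_2 = (-9, 18, 81).
v_4 = A·v_3 = (153, -297, -297).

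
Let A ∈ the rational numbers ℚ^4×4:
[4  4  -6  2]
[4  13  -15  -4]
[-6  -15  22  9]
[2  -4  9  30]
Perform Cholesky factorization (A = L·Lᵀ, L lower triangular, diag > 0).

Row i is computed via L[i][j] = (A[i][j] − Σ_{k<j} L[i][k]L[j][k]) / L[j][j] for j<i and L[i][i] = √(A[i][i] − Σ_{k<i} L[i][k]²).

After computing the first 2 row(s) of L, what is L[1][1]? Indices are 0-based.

L[1][1] = 3

Step 1: L[0][0] = √(4) = 2.
  L[1][0] = (4) / L[0][0] = 2.
Step 2: L[1][1] = √(9) = 3.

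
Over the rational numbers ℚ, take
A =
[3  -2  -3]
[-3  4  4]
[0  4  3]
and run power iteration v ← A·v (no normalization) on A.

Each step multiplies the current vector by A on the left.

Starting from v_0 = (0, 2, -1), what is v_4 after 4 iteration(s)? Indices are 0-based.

v_4 = (-2210, 3175, 2179)

v_0 = (0, 2, -1).
v_1 = A·v_0 = (-1, 4, 5).
v_2 = A·v_1 = (-26, 39, 31).
v_3 = A·v_2 = (-249, 358, 249).
v_4 = A·v_3 = (-2210, 3175, 2179).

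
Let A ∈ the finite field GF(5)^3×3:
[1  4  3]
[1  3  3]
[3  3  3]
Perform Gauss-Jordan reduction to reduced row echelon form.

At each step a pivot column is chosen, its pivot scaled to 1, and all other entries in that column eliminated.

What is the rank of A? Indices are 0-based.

rank = 3

step 1: normalize row 0 (÷1) = (1, 4, 3)
  row 1: subtract 1×row0 = (0, 4, 0)
  row 2: subtract 3×row0 = (0, 1, 4)
step 2: normalize row 1 (÷4) = (0, 1, 0)
  row 0: subtract 4×row1 = (1, 0, 3)
  row 2: subtract 1×row1 = (0, 0, 4)
step 3: normalize row 2 (÷4) = (0, 0, 1)
  row 0: subtract 3×row2 = (1, 0, 0)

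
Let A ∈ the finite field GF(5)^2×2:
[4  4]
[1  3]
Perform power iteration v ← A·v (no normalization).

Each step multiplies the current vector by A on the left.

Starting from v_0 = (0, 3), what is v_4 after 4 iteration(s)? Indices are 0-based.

v_4 = (2, 0)

v_0 = (0, 3).
v_1 = A·v_0 = (2, 4).
v_2 = A·v_1 = (4, 4).
v_3 = A·v_2 = (2, 1).
v_4 = A·v_3 = (2, 0).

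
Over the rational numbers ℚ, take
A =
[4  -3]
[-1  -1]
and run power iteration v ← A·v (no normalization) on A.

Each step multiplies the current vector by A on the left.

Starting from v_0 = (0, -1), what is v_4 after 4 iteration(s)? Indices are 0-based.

v_0 = (0, -1).
v_1 = A·v_0 = (3, 1).
v_2 = A·v_1 = (9, -4).
v_3 = A·v_2 = (48, -5).
v_4 = A·v_3 = (207, -43).

v_4 = (207, -43)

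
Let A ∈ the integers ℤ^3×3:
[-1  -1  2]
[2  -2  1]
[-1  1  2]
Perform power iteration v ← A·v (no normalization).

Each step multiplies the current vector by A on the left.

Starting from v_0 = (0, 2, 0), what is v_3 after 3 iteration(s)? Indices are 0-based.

v_3 = (-12, 10, 0)

v_0 = (0, 2, 0).
v_1 = A·v_0 = (-2, -4, 2).
v_2 = A·v_1 = (10, 6, 2).
v_3 = A·v_2 = (-12, 10, 0).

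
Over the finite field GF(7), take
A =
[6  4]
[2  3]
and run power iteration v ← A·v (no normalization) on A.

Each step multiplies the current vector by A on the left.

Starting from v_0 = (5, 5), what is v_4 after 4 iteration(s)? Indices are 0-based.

v_0 = (5, 5).
v_1 = A·v_0 = (1, 4).
v_2 = A·v_1 = (1, 0).
v_3 = A·v_2 = (6, 2).
v_4 = A·v_3 = (2, 4).

v_4 = (2, 4)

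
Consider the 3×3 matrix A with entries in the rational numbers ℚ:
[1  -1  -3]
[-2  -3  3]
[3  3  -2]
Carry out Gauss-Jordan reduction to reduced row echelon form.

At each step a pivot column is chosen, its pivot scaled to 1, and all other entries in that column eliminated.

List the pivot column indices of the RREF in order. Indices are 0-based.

pivot columns: 0, 1, 2

step 1: normalize row 0 (÷1) = (1, -1, -3)
  row 1: subtract -2×row0 = (0, -5, -3)
  row 2: subtract 3×row0 = (0, 6, 7)
step 2: normalize row 1 (÷-5) = (0, 1, 3/5)
  row 0: subtract -1×row1 = (1, 0, -12/5)
  row 2: subtract 6×row1 = (0, 0, 17/5)
step 3: normalize row 2 (÷17/5) = (0, 0, 1)
  row 0: subtract -12/5×row2 = (1, 0, 0)
  row 1: subtract 3/5×row2 = (0, 1, 0)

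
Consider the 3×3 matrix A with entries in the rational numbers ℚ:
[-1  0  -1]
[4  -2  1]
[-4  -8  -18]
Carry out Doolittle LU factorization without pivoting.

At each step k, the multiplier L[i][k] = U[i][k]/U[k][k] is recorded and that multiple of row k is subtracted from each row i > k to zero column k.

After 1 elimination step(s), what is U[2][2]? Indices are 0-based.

U[2][2] = -14

Step 1: pivot at (0,0) is -1.
  row1 ← row1 − (-4)·row0  ⇒  L[1][0]=-4, U row1=(0, -2, -3)
  row2 ← row2 − (4)·row0  ⇒  L[2][0]=4, U row2=(0, -8, -14)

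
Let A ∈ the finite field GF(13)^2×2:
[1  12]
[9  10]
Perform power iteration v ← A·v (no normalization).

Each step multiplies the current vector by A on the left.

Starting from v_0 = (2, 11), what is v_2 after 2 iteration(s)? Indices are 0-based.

v_2 = (6, 3)

v_0 = (2, 11).
v_1 = A·v_0 = (4, 11).
v_2 = A·v_1 = (6, 3).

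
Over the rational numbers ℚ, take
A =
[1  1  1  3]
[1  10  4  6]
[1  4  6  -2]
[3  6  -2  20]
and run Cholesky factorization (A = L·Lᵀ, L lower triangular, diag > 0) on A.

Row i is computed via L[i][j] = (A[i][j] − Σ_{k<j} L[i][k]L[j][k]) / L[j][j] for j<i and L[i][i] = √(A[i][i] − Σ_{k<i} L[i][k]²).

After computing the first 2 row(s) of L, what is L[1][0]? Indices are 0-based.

L[1][0] = 1

Step 1: L[0][0] = √(1) = 1.
  L[1][0] = (1) / L[0][0] = 1.
Step 2: L[1][1] = √(9) = 3.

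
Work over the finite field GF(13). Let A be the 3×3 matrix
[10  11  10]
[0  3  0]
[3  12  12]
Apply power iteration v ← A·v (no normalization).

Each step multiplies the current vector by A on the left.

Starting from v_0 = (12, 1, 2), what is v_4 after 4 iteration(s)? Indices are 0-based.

v_0 = (12, 1, 2).
v_1 = A·v_0 = (8, 3, 7).
v_2 = A·v_1 = (1, 9, 1).
v_3 = A·v_2 = (2, 1, 6).
v_4 = A·v_3 = (0, 3, 12).

v_4 = (0, 3, 12)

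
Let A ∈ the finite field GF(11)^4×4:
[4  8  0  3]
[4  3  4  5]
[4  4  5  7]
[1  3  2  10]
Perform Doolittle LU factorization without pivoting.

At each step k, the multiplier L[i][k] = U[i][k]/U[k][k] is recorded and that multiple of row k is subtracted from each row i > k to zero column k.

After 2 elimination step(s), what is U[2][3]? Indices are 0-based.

k=0: U[0][0]=4
  eliminate (1,0): mult=1, new row 1: (0, 6, 4, 2); set L[1][0]=1
  eliminate (2,0): mult=1, new row 2: (0, 7, 5, 4); set L[2][0]=1
  eliminate (3,0): mult=3, new row 3: (0, 1, 2, 1); set L[3][0]=3
k=1: U[1][1]=6
  eliminate (2,1): mult=3, new row 2: (0, 0, 4, 9); set L[2][1]=3
  eliminate (3,1): mult=2, new row 3: (0, 0, 5, 8); set L[3][1]=2

U[2][3] = 9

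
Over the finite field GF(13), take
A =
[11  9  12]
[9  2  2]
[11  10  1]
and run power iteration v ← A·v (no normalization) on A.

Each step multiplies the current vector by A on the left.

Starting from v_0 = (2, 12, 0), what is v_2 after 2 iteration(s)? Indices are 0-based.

v_0 = (2, 12, 0).
v_1 = A·v_0 = (0, 3, 12).
v_2 = A·v_1 = (2, 4, 3).

v_2 = (2, 4, 3)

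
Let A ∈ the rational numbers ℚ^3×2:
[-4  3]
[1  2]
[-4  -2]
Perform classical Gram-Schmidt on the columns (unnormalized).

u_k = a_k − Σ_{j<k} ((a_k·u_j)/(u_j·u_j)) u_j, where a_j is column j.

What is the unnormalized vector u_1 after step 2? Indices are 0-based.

u_1 = (91/33, 68/33, -74/33)

Step 1: u_0 = a_0 = (-4, 1, -4).
Step 2: u_1 = a_1 − (-2/33)·u_0 = (91/33, 68/33, -74/33).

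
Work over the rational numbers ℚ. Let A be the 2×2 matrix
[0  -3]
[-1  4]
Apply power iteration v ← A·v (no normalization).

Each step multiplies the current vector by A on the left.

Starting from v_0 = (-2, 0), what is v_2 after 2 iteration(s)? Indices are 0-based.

v_0 = (-2, 0).
v_1 = A·v_0 = (0, 2).
v_2 = A·v_1 = (-6, 8).

v_2 = (-6, 8)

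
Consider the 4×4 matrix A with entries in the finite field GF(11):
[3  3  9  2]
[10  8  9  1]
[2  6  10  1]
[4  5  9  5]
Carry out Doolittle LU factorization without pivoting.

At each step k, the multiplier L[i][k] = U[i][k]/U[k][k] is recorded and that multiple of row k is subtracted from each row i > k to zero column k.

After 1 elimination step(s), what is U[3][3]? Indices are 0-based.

U[3][3] = 6

Step 1: pivot at (0,0) is 3.
  row1 ← row1 − (7)·row0  ⇒  L[1][0]=7, U row1=(0, 9, 1, 9)
  row2 ← row2 − (8)·row0  ⇒  L[2][0]=8, U row2=(0, 4, 4, 7)
  row3 ← row3 − (5)·row0  ⇒  L[3][0]=5, U row3=(0, 1, 8, 6)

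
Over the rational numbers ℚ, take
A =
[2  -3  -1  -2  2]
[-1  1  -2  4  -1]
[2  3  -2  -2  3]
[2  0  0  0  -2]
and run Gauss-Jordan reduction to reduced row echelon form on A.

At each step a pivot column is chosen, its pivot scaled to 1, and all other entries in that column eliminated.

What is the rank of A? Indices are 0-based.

rank = 4

pivot(0,0)=2: scale R0 → (1, -3/2, -1/2, -1, 1)
  clear (1,0): R1 −= (-1)R0 → (0, -1/2, -5/2, 3, 0)
  clear (2,0): R2 −= (2)R0 → (0, 6, -1, 0, 1)
  clear (3,0): R3 −= (2)R0 → (0, 3, 1, 2, -4)
pivot(1,1)=-1/2: scale R1 → (0, 1, 5, -6, 0)
  clear (0,1): R0 −= (-3/2)R1 → (1, 0, 7, -10, 1)
  clear (2,1): R2 −= (6)R1 → (0, 0, -31, 36, 1)
  clear (3,1): R3 −= (3)R1 → (0, 0, -14, 20, -4)
pivot(2,2)=-31: scale R2 → (0, 0, 1, -36/31, -1/31)
  clear (0,2): R0 −= (7)R2 → (1, 0, 0, -58/31, 38/31)
  clear (1,2): R1 −= (5)R2 → (0, 1, 0, -6/31, 5/31)
  clear (3,2): R3 −= (-14)R2 → (0, 0, 0, 116/31, -138/31)
pivot(3,3)=116/31: scale R3 → (0, 0, 0, 1, -69/58)
  clear (0,3): R0 −= (-58/31)R3 → (1, 0, 0, 0, -1)
  clear (1,3): R1 −= (-6/31)R3 → (0, 1, 0, 0, -2/29)
  clear (2,3): R2 −= (-36/31)R3 → (0, 0, 1, 0, -41/29)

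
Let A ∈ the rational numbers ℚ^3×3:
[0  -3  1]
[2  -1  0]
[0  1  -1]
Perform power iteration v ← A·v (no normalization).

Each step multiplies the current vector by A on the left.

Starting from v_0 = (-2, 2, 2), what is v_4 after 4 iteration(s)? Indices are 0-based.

v_4 = (-110, -38, 34)

v_0 = (-2, 2, 2).
v_1 = A·v_0 = (-4, -6, 0).
v_2 = A·v_1 = (18, -2, -6).
v_3 = A·v_2 = (0, 38, 4).
v_4 = A·v_3 = (-110, -38, 34).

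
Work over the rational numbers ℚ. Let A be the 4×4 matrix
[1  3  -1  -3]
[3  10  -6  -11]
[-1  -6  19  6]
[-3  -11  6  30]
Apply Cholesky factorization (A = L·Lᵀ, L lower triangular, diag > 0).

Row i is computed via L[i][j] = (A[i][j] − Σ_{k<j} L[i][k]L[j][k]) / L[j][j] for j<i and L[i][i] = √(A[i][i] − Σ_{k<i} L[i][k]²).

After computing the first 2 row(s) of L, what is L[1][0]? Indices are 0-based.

L[1][0] = 3

Step 1: L[0][0] = √(1) = 1.
  L[1][0] = (3) / L[0][0] = 3.
Step 2: L[1][1] = √(1) = 1.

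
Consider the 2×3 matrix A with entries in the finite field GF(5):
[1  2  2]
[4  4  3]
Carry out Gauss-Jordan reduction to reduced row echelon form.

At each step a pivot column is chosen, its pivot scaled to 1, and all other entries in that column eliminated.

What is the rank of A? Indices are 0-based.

rank = 2

pivot(0,0)=1: scale R0 → (1, 2, 2)
  clear (1,0): R1 −= (4)R0 → (0, 1, 0)
pivot(1,1)=1: scale R1 → (0, 1, 0)
  clear (0,1): R0 −= (2)R1 → (1, 0, 2)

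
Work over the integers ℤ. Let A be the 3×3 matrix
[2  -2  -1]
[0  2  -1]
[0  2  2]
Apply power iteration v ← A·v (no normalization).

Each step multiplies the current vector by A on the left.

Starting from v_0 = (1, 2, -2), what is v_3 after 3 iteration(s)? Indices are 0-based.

v_0 = (1, 2, -2).
v_1 = A·v_0 = (0, 6, 0).
v_2 = A·v_1 = (-12, 12, 12).
v_3 = A·v_2 = (-60, 12, 48).

v_3 = (-60, 12, 48)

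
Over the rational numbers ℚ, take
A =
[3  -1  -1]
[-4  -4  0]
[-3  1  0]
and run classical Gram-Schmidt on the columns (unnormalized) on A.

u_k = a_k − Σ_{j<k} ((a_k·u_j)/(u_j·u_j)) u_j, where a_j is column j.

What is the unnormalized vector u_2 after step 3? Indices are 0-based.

u_2 = (-1/2, 0, -1/2)

Step 1: u_0 = a_0 = (3, -4, -3).
Step 2: u_1 = a_1 − (5/17)·u_0 = (-32/17, -48/17, 32/17).
Step 3: u_2 = a_2 − (-3/34)·u_0 − (1/8)·u_1 = (-1/2, 0, -1/2).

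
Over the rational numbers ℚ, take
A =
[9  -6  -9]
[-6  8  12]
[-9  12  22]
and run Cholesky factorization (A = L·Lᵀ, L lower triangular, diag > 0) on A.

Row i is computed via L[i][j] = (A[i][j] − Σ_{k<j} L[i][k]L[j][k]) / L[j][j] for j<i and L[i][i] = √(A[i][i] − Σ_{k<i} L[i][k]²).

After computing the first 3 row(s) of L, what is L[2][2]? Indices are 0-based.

Step 1: L[0][0] = √(9) = 3.
  L[1][0] = (-6) / L[0][0] = -2.
Step 2: L[1][1] = √(4) = 2.
  L[2][0] = (-9) / L[0][0] = -3.
  L[2][1] = (6) / L[1][1] = 3.
Step 3: L[2][2] = √(4) = 2.

L[2][2] = 2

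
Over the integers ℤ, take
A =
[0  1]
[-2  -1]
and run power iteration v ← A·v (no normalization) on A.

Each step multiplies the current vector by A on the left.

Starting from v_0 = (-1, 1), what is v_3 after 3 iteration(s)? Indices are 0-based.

v_0 = (-1, 1).
v_1 = A·v_0 = (1, 1).
v_2 = A·v_1 = (1, -3).
v_3 = A·v_2 = (-3, 1).

v_3 = (-3, 1)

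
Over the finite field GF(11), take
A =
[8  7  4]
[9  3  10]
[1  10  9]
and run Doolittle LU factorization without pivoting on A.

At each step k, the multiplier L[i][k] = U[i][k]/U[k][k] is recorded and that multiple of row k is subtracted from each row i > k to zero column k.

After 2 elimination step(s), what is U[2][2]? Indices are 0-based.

U[2][2] = 3

k=0: U[0][0]=8
  eliminate (1,0): mult=8, new row 1: (0, 2, 0); set L[1][0]=8
  eliminate (2,0): mult=7, new row 2: (0, 5, 3); set L[2][0]=7
k=1: U[1][1]=2
  eliminate (2,1): mult=8, new row 2: (0, 0, 3); set L[2][1]=8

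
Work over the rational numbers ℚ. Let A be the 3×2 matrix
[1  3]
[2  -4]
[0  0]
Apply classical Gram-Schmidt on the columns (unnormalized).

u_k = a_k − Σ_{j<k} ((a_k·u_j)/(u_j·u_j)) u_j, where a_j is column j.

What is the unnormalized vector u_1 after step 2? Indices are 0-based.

Step 1: u_0 = a_0 = (1, 2, 0).
Step 2: u_1 = a_1 − (-1)·u_0 = (4, -2, 0).

u_1 = (4, -2, 0)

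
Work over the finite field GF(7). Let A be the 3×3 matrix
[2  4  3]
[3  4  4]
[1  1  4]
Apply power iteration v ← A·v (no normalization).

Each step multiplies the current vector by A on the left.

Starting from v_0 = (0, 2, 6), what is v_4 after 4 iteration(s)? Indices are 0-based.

v_0 = (0, 2, 6).
v_1 = A·v_0 = (5, 4, 5).
v_2 = A·v_1 = (6, 2, 1).
v_3 = A·v_2 = (2, 2, 5).
v_4 = A·v_3 = (6, 6, 3).

v_4 = (6, 6, 3)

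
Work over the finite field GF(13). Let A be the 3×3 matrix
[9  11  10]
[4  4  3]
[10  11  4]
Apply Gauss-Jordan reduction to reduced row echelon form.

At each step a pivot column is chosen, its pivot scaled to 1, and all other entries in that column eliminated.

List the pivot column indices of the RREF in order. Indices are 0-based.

[1] R0 /= 9  ⇒  (1, 7, 4)
     R1 -= 4·R0  ⇒  (0, 2, 0)
     R2 -= 10·R0  ⇒  (0, 6, 3)
[2] R1 /= 2  ⇒  (0, 1, 0)
     R0 -= 7·R1  ⇒  (1, 0, 4)
     R2 -= 6·R1  ⇒  (0, 0, 3)
[3] R2 /= 3  ⇒  (0, 0, 1)
     R0 -= 4·R2  ⇒  (1, 0, 0)

pivot columns: 0, 1, 2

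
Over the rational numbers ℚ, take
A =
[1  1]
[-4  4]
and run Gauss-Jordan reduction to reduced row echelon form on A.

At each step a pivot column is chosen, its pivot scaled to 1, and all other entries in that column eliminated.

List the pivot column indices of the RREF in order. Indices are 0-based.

step 1: normalize row 0 (÷1) = (1, 1)
  row 1: subtract -4×row0 = (0, 8)
step 2: normalize row 1 (÷8) = (0, 1)
  row 0: subtract 1×row1 = (1, 0)

pivot columns: 0, 1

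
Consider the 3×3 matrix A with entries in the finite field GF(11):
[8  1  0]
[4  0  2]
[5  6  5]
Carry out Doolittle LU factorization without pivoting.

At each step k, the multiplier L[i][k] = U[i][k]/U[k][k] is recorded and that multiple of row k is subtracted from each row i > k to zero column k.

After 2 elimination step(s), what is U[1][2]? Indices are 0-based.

U[1][2] = 2

[col 0] pivot 8
  R1 -= 6*R0 → (0, 5, 2)  (L[1][0] := 6)
  R2 -= 2*R0 → (0, 4, 5)  (L[2][0] := 2)
[col 1] pivot 5
  R2 -= 3*R1 → (0, 0, 10)  (L[2][1] := 3)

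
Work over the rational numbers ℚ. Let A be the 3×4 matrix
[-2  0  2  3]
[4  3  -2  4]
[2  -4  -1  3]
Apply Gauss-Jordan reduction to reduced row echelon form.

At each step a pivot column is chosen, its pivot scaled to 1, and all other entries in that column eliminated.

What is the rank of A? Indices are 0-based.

rank = 3

[1] R0 /= -2  ⇒  (1, 0, -1, -3/2)
     R1 -= 4·R0  ⇒  (0, 3, 2, 10)
     R2 -= 2·R0  ⇒  (0, -4, 1, 6)
[2] R1 /= 3  ⇒  (0, 1, 2/3, 10/3)
     R2 -= -4·R1  ⇒  (0, 0, 11/3, 58/3)
[3] R2 /= 11/3  ⇒  (0, 0, 1, 58/11)
     R0 -= -1·R2  ⇒  (1, 0, 0, 83/22)
     R1 -= 2/3·R2  ⇒  (0, 1, 0, -2/11)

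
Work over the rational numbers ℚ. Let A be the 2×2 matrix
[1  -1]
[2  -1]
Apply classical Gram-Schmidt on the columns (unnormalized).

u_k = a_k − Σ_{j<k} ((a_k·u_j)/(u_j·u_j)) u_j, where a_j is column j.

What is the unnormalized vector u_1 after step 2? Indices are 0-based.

Step 1: u_0 = a_0 = (1, 2).
Step 2: u_1 = a_1 − (-3/5)·u_0 = (-2/5, 1/5).

u_1 = (-2/5, 1/5)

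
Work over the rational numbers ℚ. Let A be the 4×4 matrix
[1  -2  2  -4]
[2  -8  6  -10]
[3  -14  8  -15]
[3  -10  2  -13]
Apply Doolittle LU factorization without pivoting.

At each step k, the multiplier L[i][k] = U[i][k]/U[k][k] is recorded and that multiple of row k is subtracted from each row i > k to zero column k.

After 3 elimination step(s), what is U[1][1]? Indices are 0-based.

[col 0] pivot 1
  R1 -= 2*R0 → (0, -4, 2, -2)  (L[1][0] := 2)
  R2 -= 3*R0 → (0, -8, 2, -3)  (L[2][0] := 3)
  R3 -= 3*R0 → (0, -4, -4, -1)  (L[3][0] := 3)
[col 1] pivot -4
  R2 -= 2*R1 → (0, 0, -2, 1)  (L[2][1] := 2)
  R3 -= 1*R1 → (0, 0, -6, 1)  (L[3][1] := 1)
[col 2] pivot -2
  R3 -= 3*R2 → (0, 0, 0, -2)  (L[3][2] := 3)

U[1][1] = -4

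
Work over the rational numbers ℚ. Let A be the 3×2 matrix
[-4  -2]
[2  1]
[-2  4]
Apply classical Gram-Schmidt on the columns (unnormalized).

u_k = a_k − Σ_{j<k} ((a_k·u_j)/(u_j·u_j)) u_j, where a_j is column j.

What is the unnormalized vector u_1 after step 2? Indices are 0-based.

Step 1: u_0 = a_0 = (-4, 2, -2).
Step 2: u_1 = a_1 − (1/12)·u_0 = (-5/3, 5/6, 25/6).

u_1 = (-5/3, 5/6, 25/6)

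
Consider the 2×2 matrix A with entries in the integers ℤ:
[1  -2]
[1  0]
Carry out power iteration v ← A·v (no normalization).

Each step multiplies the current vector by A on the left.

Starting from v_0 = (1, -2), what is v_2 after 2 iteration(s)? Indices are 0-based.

v_2 = (3, 5)

v_0 = (1, -2).
v_1 = A·v_0 = (5, 1).
v_2 = A·v_1 = (3, 5).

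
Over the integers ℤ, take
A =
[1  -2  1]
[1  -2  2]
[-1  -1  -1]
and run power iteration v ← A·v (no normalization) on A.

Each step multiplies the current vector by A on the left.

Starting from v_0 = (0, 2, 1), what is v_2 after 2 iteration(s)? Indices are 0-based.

v_0 = (0, 2, 1).
v_1 = A·v_0 = (-3, -2, -3).
v_2 = A·v_1 = (-2, -5, 8).

v_2 = (-2, -5, 8)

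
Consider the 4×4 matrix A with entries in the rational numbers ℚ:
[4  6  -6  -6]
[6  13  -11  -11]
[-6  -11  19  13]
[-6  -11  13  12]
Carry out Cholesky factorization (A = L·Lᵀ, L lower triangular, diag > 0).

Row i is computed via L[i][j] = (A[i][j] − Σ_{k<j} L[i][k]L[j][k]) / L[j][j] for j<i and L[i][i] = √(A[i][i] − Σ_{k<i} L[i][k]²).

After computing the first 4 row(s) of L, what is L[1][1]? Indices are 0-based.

Step 1: L[0][0] = √(4) = 2.
  L[1][0] = (6) / L[0][0] = 3.
Step 2: L[1][1] = √(4) = 2.
  L[2][0] = (-6) / L[0][0] = -3.
  L[2][1] = (-2) / L[1][1] = -1.
Step 3: L[2][2] = √(9) = 3.
  L[3][0] = (-6) / L[0][0] = -3.
  L[3][1] = (-2) / L[1][1] = -1.
  L[3][2] = (3) / L[2][2] = 1.
Step 4: L[3][3] = √(1) = 1.

L[1][1] = 2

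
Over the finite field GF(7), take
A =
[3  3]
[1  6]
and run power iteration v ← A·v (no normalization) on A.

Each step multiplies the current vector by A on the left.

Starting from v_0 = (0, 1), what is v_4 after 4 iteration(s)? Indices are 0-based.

v_4 = (5, 0)

v_0 = (0, 1).
v_1 = A·v_0 = (3, 6).
v_2 = A·v_1 = (6, 4).
v_3 = A·v_2 = (2, 2).
v_4 = A·v_3 = (5, 0).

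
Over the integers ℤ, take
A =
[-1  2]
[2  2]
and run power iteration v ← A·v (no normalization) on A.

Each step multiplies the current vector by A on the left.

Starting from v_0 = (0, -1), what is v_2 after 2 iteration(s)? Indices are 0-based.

v_2 = (-2, -8)

v_0 = (0, -1).
v_1 = A·v_0 = (-2, -2).
v_2 = A·v_1 = (-2, -8).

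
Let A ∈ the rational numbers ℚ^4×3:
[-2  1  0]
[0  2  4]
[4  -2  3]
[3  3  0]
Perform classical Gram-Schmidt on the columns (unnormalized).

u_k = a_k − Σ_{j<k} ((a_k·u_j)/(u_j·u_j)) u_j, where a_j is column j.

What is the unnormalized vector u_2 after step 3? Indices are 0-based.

Step 1: u_0 = a_0 = (-2, 0, 4, 3).
Step 2: u_1 = a_1 − (-1/29)·u_0 = (27/29, 2, -54/29, 90/29).
Step 3: u_2 = a_2 − (12/29)·u_0 − (70/521)·u_1 = (366/521, 1944/521, 831/521, -864/521).

u_2 = (366/521, 1944/521, 831/521, -864/521)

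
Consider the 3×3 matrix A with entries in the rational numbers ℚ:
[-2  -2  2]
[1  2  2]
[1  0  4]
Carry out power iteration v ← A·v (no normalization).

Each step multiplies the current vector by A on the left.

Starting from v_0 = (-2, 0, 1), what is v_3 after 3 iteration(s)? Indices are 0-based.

v_3 = (24, 40, 48)

v_0 = (-2, 0, 1).
v_1 = A·v_0 = (6, 0, 2).
v_2 = A·v_1 = (-8, 10, 14).
v_3 = A·v_2 = (24, 40, 48).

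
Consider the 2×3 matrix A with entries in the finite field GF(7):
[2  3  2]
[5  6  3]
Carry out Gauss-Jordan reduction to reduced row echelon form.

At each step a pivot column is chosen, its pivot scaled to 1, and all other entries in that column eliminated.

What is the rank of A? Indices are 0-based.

rank = 2

step 1: normalize row 0 (÷2) = (1, 5, 1)
  row 1: subtract 5×row0 = (0, 2, 5)
step 2: normalize row 1 (÷2) = (0, 1, 6)
  row 0: subtract 5×row1 = (1, 0, 6)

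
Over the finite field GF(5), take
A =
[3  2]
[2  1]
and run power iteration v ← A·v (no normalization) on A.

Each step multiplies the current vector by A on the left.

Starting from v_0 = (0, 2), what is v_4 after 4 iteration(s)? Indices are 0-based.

v_4 = (3, 3)

v_0 = (0, 2).
v_1 = A·v_0 = (4, 2).
v_2 = A·v_1 = (1, 0).
v_3 = A·v_2 = (3, 2).
v_4 = A·v_3 = (3, 3).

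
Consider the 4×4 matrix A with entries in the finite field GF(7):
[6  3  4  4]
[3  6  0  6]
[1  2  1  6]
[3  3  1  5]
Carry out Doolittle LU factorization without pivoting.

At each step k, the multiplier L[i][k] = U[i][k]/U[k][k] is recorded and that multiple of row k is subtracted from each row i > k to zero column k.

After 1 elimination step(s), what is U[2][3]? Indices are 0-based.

k=0: U[0][0]=6
  eliminate (1,0): mult=4, new row 1: (0, 1, 5, 4); set L[1][0]=4
  eliminate (2,0): mult=6, new row 2: (0, 5, 5, 3); set L[2][0]=6
  eliminate (3,0): mult=4, new row 3: (0, 5, 6, 3); set L[3][0]=4

U[2][3] = 3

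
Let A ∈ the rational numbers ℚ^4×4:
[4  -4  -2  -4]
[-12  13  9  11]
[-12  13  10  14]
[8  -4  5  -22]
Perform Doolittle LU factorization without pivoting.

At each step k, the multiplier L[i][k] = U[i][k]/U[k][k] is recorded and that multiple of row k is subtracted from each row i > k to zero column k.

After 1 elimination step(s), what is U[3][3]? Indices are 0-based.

[col 0] pivot 4
  R1 -= -3*R0 → (0, 1, 3, -1)  (L[1][0] := -3)
  R2 -= -3*R0 → (0, 1, 4, 2)  (L[2][0] := -3)
  R3 -= 2*R0 → (0, 4, 9, -14)  (L[3][0] := 2)

U[3][3] = -14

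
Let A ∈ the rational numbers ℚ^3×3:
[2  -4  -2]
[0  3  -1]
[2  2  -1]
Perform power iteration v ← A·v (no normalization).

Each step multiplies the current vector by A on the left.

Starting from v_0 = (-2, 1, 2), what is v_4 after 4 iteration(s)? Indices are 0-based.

v_0 = (-2, 1, 2).
v_1 = A·v_0 = (-12, 1, -4).
v_2 = A·v_1 = (-20, 7, -18).
v_3 = A·v_2 = (-32, 39, -8).
v_4 = A·v_3 = (-204, 125, 22).

v_4 = (-204, 125, 22)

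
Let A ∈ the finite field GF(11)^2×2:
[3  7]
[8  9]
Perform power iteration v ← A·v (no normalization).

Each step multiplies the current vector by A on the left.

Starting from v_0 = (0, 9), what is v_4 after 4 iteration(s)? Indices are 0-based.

v_0 = (0, 9).
v_1 = A·v_0 = (8, 4).
v_2 = A·v_1 = (8, 1).
v_3 = A·v_2 = (9, 7).
v_4 = A·v_3 = (10, 3).

v_4 = (10, 3)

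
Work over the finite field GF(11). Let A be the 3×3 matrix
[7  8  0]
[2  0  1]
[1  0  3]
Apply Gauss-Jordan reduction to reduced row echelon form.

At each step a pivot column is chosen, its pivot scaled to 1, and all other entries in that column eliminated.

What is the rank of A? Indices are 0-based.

[1] R0 /= 7  ⇒  (1, 9, 0)
     R1 -= 2·R0  ⇒  (0, 4, 1)
     R2 -= 1·R0  ⇒  (0, 2, 3)
[2] R1 /= 4  ⇒  (0, 1, 3)
     R0 -= 9·R1  ⇒  (1, 0, 6)
     R2 -= 2·R1  ⇒  (0, 0, 8)
[3] R2 /= 8  ⇒  (0, 0, 1)
     R0 -= 6·R2  ⇒  (1, 0, 0)
     R1 -= 3·R2  ⇒  (0, 1, 0)

rank = 3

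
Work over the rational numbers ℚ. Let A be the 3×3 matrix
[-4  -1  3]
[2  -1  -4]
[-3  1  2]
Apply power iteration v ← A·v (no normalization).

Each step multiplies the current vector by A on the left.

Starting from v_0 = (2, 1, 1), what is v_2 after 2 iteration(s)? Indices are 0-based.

v_0 = (2, 1, 1).
v_1 = A·v_0 = (-6, -1, -3).
v_2 = A·v_1 = (16, 1, 11).

v_2 = (16, 1, 11)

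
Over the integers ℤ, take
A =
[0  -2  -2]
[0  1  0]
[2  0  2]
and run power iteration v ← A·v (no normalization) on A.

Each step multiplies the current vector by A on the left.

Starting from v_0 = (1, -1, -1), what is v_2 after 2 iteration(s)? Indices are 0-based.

v_2 = (2, -1, 8)

v_0 = (1, -1, -1).
v_1 = A·v_0 = (4, -1, 0).
v_2 = A·v_1 = (2, -1, 8).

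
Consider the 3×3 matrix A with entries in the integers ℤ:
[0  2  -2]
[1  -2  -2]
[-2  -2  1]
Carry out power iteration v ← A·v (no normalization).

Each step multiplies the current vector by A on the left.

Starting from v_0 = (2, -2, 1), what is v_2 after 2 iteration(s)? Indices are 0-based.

v_0 = (2, -2, 1).
v_1 = A·v_0 = (-6, 4, 1).
v_2 = A·v_1 = (6, -16, 5).

v_2 = (6, -16, 5)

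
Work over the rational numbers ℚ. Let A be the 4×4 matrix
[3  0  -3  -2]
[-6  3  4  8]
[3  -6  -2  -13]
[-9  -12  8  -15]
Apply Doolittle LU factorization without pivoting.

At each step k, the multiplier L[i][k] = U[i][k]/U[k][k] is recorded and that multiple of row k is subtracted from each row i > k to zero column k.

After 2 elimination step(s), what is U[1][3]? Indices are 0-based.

[col 0] pivot 3
  R1 -= -2*R0 → (0, 3, -2, 4)  (L[1][0] := -2)
  R2 -= 1*R0 → (0, -6, 1, -11)  (L[2][0] := 1)
  R3 -= -3*R0 → (0, -12, -1, -21)  (L[3][0] := -3)
[col 1] pivot 3
  R2 -= -2*R1 → (0, 0, -3, -3)  (L[2][1] := -2)
  R3 -= -4*R1 → (0, 0, -9, -5)  (L[3][1] := -4)

U[1][3] = 4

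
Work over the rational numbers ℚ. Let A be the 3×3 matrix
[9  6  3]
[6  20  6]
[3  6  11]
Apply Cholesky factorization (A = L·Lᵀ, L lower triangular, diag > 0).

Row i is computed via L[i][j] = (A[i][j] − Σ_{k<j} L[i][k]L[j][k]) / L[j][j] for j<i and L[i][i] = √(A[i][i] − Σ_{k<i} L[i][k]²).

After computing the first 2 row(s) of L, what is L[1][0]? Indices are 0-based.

L[1][0] = 2

Step 1: L[0][0] = √(9) = 3.
  L[1][0] = (6) / L[0][0] = 2.
Step 2: L[1][1] = √(16) = 4.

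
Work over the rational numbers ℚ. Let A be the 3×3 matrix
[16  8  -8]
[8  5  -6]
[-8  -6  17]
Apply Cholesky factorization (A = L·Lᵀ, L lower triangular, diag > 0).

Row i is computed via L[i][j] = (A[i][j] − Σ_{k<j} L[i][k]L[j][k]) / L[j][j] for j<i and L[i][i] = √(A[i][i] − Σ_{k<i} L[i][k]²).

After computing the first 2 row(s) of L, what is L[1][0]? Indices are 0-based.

L[1][0] = 2

Step 1: L[0][0] = √(16) = 4.
  L[1][0] = (8) / L[0][0] = 2.
Step 2: L[1][1] = √(1) = 1.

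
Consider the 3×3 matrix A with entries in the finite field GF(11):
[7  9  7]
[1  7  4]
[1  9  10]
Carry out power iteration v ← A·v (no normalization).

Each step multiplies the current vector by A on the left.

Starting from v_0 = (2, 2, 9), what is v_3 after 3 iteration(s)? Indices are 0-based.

v_3 = (9, 9, 4)

v_0 = (2, 2, 9).
v_1 = A·v_0 = (7, 8, 0).
v_2 = A·v_1 = (0, 8, 2).
v_3 = A·v_2 = (9, 9, 4).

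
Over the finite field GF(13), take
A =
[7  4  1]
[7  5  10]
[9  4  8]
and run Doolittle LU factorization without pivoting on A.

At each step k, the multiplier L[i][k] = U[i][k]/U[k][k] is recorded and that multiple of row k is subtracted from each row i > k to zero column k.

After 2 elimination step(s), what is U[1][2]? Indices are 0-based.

U[1][2] = 9

[col 0] pivot 7
  R1 -= 1*R0 → (0, 1, 9)  (L[1][0] := 1)
  R2 -= 5*R0 → (0, 10, 3)  (L[2][0] := 5)
[col 1] pivot 1
  R2 -= 10*R1 → (0, 0, 4)  (L[2][1] := 10)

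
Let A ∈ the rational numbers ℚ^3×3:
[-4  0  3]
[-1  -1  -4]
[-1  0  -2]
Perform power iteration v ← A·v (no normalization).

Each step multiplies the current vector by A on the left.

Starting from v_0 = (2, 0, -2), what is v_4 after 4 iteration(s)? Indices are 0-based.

v_4 = (626, 648, 382)

v_0 = (2, 0, -2).
v_1 = A·v_0 = (-14, 6, 2).
v_2 = A·v_1 = (62, 0, 10).
v_3 = A·v_2 = (-218, -102, -82).
v_4 = A·v_3 = (626, 648, 382).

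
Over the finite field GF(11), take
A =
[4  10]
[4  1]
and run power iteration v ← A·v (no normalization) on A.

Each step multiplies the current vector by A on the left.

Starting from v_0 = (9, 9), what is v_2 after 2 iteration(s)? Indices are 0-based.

v_2 = (8, 10)

v_0 = (9, 9).
v_1 = A·v_0 = (5, 1).
v_2 = A·v_1 = (8, 10).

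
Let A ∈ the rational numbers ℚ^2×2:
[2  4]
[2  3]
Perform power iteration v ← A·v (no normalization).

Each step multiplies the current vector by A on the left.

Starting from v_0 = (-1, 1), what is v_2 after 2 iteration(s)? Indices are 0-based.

v_0 = (-1, 1).
v_1 = A·v_0 = (2, 1).
v_2 = A·v_1 = (8, 7).

v_2 = (8, 7)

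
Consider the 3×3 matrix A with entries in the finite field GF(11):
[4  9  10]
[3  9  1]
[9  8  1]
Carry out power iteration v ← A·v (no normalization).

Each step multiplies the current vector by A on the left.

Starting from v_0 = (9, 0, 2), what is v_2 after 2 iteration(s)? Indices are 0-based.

v_2 = (6, 6, 5)

v_0 = (9, 0, 2).
v_1 = A·v_0 = (1, 7, 6).
v_2 = A·v_1 = (6, 6, 5).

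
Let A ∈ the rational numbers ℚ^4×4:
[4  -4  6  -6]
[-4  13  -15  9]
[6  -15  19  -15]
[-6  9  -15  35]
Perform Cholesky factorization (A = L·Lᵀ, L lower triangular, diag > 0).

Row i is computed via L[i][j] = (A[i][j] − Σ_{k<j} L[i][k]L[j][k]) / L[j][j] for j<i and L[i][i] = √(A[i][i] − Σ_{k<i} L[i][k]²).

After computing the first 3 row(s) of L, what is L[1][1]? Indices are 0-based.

L[1][1] = 3

Step 1: L[0][0] = √(4) = 2.
  L[1][0] = (-4) / L[0][0] = -2.
Step 2: L[1][1] = √(9) = 3.
  L[2][0] = (6) / L[0][0] = 3.
  L[2][1] = (-9) / L[1][1] = -3.
Step 3: L[2][2] = √(1) = 1.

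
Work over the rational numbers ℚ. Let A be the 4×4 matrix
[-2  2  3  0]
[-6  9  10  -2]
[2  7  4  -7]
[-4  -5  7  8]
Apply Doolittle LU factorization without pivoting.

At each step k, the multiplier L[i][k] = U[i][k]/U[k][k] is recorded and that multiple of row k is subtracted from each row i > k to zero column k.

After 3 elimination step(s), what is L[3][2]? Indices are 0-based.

L[3][2] = 1

Step 1: pivot at (0,0) is -2.
  row1 ← row1 − (3)·row0  ⇒  L[1][0]=3, U row1=(0, 3, 1, -2)
  row2 ← row2 − (-1)·row0  ⇒  L[2][0]=-1, U row2=(0, 9, 7, -7)
  row3 ← row3 − (2)·row0  ⇒  L[3][0]=2, U row3=(0, -9, 1, 8)
Step 2: pivot at (1,1) is 3.
  row2 ← row2 − (3)·row1  ⇒  L[2][1]=3, U row2=(0, 0, 4, -1)
  row3 ← row3 − (-3)·row1  ⇒  L[3][1]=-3, U row3=(0, 0, 4, 2)
Step 3: pivot at (2,2) is 4.
  row3 ← row3 − (1)·row2  ⇒  L[3][2]=1, U row3=(0, 0, 0, 3)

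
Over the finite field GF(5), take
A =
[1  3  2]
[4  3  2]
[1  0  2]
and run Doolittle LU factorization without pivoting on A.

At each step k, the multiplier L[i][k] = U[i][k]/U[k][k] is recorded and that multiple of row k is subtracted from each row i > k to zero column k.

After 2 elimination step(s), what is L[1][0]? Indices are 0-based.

[col 0] pivot 1
  R1 -= 4*R0 → (0, 1, 4)  (L[1][0] := 4)
  R2 -= 1*R0 → (0, 2, 0)  (L[2][0] := 1)
[col 1] pivot 1
  R2 -= 2*R1 → (0, 0, 2)  (L[2][1] := 2)

L[1][0] = 4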